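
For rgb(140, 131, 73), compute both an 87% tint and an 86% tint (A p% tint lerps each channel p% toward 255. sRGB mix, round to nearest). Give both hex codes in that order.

#F0EFE7, #EFEEE6

87% tint:
  R: 140 + 0.87×(255−140) = 140 + 100.05 = 240.05 → 240
  G: 131 + 0.87×(255−131) = 131 + 107.88 = 238.88 → 239
  B: 73 + 0.87×(255−73) = 73 + 158.34 = 231.34 → 231
  → #F0EFE7
86% tint:
  R: 140 + 0.86×(255−140) = 140 + 98.9 = 238.9 → 239
  G: 131 + 0.86×(255−131) = 131 + 106.64 = 237.64 → 238
  B: 73 + 0.86×(255−73) = 73 + 156.52 = 229.52 → 230
  → #EFEEE6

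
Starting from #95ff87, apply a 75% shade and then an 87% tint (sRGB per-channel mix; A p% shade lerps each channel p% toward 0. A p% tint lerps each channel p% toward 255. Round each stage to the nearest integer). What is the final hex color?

#e3e6e2

#95ff87 is rgb(149, 255, 135).
A 75% shade moves each channel 75% toward 0:
  R: 149 + 0.75×(0−149) = 149 − 111.75 = 37.25 → 37
  G: 255 − 191.25 = 63.75 → 64
  B: 135 − 101.25 = 33.75 → 34
After the shade: rgb(37, 64, 34) = #254022.
Lerp each channel 87% toward 255:
  R: 37 + 0.87×(255−37) = 37 + 189.66 = 226.66 → 227
  G: 64 + 166.17 = 230.17 → 230
  B: 34 + 192.27 = 226.27 → 226
rgb(227, 230, 226) = #e3e6e2.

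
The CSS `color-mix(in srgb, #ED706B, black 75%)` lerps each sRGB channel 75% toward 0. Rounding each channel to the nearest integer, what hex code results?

#3B1C1B

#ED706B is rgb(237, 112, 107).
Per channel, c → c + 0.75(0 − c):
  R: 237 + 0.75×(0−237) = 237 − 177.75 = 59.25 → 59
  G: 112 − 84 = 28 → 28
  B: 107 + 0.75×(0−107) = 107 − 80.25 = 26.75 → 27
rgb(59, 28, 27) = #3B1C1B.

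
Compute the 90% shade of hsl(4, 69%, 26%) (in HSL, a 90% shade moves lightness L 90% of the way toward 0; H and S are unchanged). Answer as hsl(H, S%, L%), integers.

L moves 90% from 26 toward 0: 26 − 23.4 = 2.6 → 3.
H and S are unchanged.

hsl(4, 69%, 3%)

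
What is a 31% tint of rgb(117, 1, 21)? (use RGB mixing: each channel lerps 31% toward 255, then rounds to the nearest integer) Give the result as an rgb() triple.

rgb(160, 80, 94)

Lerp each channel 31% toward 255:
  R: 117 + 42.78 = 159.78 → 160
  G: 1 + 78.74 = 79.74 → 80
  B: 21 + 0.31×(255−21) = 21 + 72.54 = 93.54 → 94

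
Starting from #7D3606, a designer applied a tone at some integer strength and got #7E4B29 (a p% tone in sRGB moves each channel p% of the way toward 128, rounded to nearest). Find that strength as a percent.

29%

#7D3606 is rgb(125, 54, 6); #7E4B29 is rgb(126, 75, 41).
On the B channel (widest range): 41 ≈ 6 + (p/100)(128 − 6), so p ≈ 100×(41 − 6)/(128 − 6) = 3500/122 = 28.69.
p = 29 reproduces all three channels after rounding.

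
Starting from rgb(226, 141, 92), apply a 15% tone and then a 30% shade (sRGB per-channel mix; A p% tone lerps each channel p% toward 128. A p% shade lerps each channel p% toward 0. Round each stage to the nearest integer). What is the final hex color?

#946144

Lerp each channel 15% toward 128:
  R: 226 − 14.7 = 211.3 → 211
  G: 141 + 0.15×(128−141) = 141 − 1.95 = 139.05 → 139
  B: 92 + 5.4 = 97.4 → 97
After the tone: rgb(211, 139, 97) = #D38B61.
Lerp each channel 30% toward 0:
  R: 211 − 63.3 = 147.7 → 148
  G: 139 + 0.3×(0−139) = 139 − 41.7 = 97.3 → 97
  B: 97 − 29.1 = 67.9 → 68
rgb(148, 97, 68) = #946144.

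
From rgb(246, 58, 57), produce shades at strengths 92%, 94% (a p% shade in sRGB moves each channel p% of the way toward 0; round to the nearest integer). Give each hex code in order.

92%: (246 − 226.32 = 19.68→20, 58 − 53.36 = 4.64→5, 57 − 52.44 = 4.56→5) → #140505
94%: (246 − 231.24 = 14.76→15, 58 − 54.52 = 3.48→3, 57 − 53.58 = 3.42→3) → #0f0303

#140505, #0f0303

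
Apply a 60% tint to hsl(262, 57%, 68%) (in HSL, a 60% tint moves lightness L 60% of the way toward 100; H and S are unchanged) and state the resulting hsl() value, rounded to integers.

hsl(262, 57%, 87%)

L moves 60% from 68 toward 100: 68 + 19.2 = 87.2 → 87.
H and S are unchanged.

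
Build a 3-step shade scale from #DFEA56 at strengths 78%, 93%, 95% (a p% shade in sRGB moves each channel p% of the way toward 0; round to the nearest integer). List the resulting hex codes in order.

#313313, #101006, #0B0C04

#DFEA56 is rgb(223, 234, 86).
78%: (223 − 173.94 = 49.06→49, 234 − 182.52 = 51.48→51, 86 − 67.08 = 18.92→19) → #313313
93%: (223 − 207.39 = 15.61→16, 234 − 217.62 = 16.38→16, 86 − 79.98 = 6.02→6) → #101006
95%: (223 − 211.85 = 11.15→11, 234 − 222.3 = 11.7→12, 86 − 81.7 = 4.3→4) → #0B0C04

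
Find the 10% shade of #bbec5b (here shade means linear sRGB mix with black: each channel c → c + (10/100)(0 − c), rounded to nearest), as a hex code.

#a8d452

#bbec5b is rgb(187, 236, 91).
Lerp each channel 10% toward 0:
  R: 187 + 0.1×(0−187) = 187 − 18.7 = 168.3 → 168
  G: 236 − 23.6 = 212.4 → 212
  B: 91 + 0.1×(0−91) = 91 − 9.1 = 81.9 → 82
rgb(168, 212, 82) = #a8d452.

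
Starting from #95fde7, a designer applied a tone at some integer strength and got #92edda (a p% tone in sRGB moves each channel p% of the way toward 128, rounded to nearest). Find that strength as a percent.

#95fde7 is rgb(149, 253, 231); #92edda is rgb(146, 237, 218).
On the G channel (widest range): 237 ≈ 253 + (p/100)(128 − 253), so p ≈ 100×(237 − 253)/(128 − 253) = -1600/-125 = 12.80.
p = 13 reproduces all three channels after rounding.

13%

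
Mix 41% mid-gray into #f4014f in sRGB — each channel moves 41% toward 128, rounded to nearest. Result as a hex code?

#c43563

#f4014f is rgb(244, 1, 79).
Lerp each channel 41% toward 128:
  R: 244 + 0.41×(128−244) = 244 − 47.56 = 196.44 → 196
  G: 1 + 0.41×(128−1) = 1 + 52.07 = 53.07 → 53
  B: 79 + 20.09 = 99.09 → 99
rgb(196, 53, 99) = #c43563.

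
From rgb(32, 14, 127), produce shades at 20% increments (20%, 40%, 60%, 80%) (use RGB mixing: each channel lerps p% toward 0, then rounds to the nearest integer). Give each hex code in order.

20%: (32 − 6.4 = 25.6→26, 14 − 2.8 = 11.2→11, 127 − 25.4 = 101.6→102) → #1A0B66
40%: (32 − 12.8 = 19.2→19, 14 − 5.6 = 8.4→8, 127 − 50.8 = 76.2→76) → #13084C
60%: (32 − 19.2 = 12.8→13, 14 − 8.4 = 5.6→6, 127 − 76.2 = 50.8→51) → #0D0633
80%: (32 − 25.6 = 6.4→6, 14 − 11.2 = 2.8→3, 127 − 101.6 = 25.4→25) → #060319

#1A0B66, #13084C, #0D0633, #060319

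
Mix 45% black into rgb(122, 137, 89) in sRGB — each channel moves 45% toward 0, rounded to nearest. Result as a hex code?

#434B31

Lerp each channel 45% toward 0:
  R: 122 − 54.9 = 67.1 → 67
  G: 137 + 0.45×(0−137) = 137 − 61.65 = 75.35 → 75
  B: 89 + 0.45×(0−89) = 89 − 40.05 = 48.95 → 49
rgb(67, 75, 49) = #434B31.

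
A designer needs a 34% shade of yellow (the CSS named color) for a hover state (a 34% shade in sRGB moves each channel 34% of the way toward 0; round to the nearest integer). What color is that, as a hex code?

#a8a800

CSS yellow is rgb(255, 255, 0).
Per channel, c → c + 0.34(0 − c):
  R: 255 + 0.34×(0−255) = 255 − 86.7 = 168.3 → 168
  G: 255 + 0.34×(0−255) = 255 − 86.7 = 168.3 → 168
  B: 0 + 0.34×(0−0) = 0 + 0 = 0 → 0
rgb(168, 168, 0) = #a8a800.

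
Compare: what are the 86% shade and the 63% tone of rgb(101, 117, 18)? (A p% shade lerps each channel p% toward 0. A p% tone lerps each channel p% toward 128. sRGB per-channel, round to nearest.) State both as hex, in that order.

86% shade:
  R: 101 + 0.86×(0−101) = 101 − 86.86 = 14.14 → 14
  G: 117 + 0.86×(0−117) = 117 − 100.62 = 16.38 → 16
  B: 18 + 0.86×(0−18) = 18 − 15.48 = 2.52 → 3
  → #0e1003
63% tone:
  R: 101 + 17.01 = 118.01 → 118
  G: 117 + 6.93 = 123.93 → 124
  B: 18 + 0.63×(128−18) = 18 + 69.3 = 87.3 → 87
  → #767c57

#0e1003, #767c57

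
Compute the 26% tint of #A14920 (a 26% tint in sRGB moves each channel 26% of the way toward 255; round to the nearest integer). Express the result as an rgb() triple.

#A14920 is rgb(161, 73, 32).
Lerp each channel 26% toward 255:
  R: 161 + 0.26×(255−161) = 161 + 24.44 = 185.44 → 185
  G: 73 + 0.26×(255−73) = 73 + 47.32 = 120.32 → 120
  B: 32 + 0.26×(255−32) = 32 + 57.98 = 89.98 → 90

rgb(185, 120, 90)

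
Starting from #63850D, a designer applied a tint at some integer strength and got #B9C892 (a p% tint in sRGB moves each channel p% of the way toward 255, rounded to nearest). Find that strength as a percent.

55%

#63850D is rgb(99, 133, 13); #B9C892 is rgb(185, 200, 146).
On the B channel (widest range): 146 ≈ 13 + (p/100)(255 − 13), so p ≈ 100×(146 − 13)/(255 − 13) = 13300/242 = 54.96.
p = 55 reproduces all three channels after rounding.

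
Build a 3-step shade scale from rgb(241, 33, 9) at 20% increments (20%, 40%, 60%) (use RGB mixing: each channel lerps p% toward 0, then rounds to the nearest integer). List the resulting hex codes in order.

20%: (241 − 48.2 = 192.8→193, 33 − 6.6 = 26.4→26, 9 − 1.8 = 7.2→7) → #c11a07
40%: (241 − 96.4 = 144.6→145, 33 − 13.2 = 19.8→20, 9 − 3.6 = 5.4→5) → #911405
60%: (241 − 144.6 = 96.4→96, 33 − 19.8 = 13.2→13, 9 − 5.4 = 3.6→4) → #600d04

#c11a07, #911405, #600d04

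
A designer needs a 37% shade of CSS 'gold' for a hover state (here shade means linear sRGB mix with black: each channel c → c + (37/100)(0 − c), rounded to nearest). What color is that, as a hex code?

CSS gold is rgb(255, 215, 0).
A 37% shade moves each channel 37% toward 0:
  R: 255 − 94.35 = 160.65 → 161
  G: 215 + 0.37×(0−215) = 215 − 79.55 = 135.45 → 135
  B: 0 + 0 = 0 → 0
rgb(161, 135, 0) = #A18700.

#A18700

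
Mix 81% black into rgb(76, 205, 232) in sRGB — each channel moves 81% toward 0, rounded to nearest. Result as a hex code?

#0e272c

An 81% shade moves each channel 81% toward 0:
  R: 76 + 0.81×(0−76) = 76 − 61.56 = 14.44 → 14
  G: 205 − 166.05 = 38.95 → 39
  B: 232 − 187.92 = 44.08 → 44
rgb(14, 39, 44) = #0e272c.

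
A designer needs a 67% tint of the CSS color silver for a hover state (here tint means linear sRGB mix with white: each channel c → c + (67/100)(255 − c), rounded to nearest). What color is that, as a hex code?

CSS silver is rgb(192, 192, 192).
Per channel, c → c + 0.67(255 − c):
  R: 192 + 0.67×(255−192) = 192 + 42.21 = 234.21 → 234
  G: 192 + 42.21 = 234.21 → 234
  B: 192 + 0.67×(255−192) = 192 + 42.21 = 234.21 → 234
rgb(234, 234, 234) = #EAEAEA.

#EAEAEA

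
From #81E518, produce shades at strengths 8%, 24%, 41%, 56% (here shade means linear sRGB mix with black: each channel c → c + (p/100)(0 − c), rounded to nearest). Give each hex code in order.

#77D316, #62AE12, #4C870E, #39650B

#81E518 is rgb(129, 229, 24).
8%: (129 − 10.32 = 118.68→119, 229 − 18.32 = 210.68→211, 24 − 1.92 = 22.08→22) → #77D316
24%: (129 − 30.96 = 98.04→98, 229 − 54.96 = 174.04→174, 24 − 5.76 = 18.24→18) → #62AE12
41%: (129 − 52.89 = 76.11→76, 229 − 93.89 = 135.11→135, 24 − 9.84 = 14.16→14) → #4C870E
56%: (129 − 72.24 = 56.76→57, 229 − 128.24 = 100.76→101, 24 − 13.44 = 10.56→11) → #39650B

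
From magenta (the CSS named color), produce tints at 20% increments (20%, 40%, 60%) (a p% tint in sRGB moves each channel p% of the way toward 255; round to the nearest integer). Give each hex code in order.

CSS magenta is rgb(255, 0, 255).
20%: (255→255, 0 + 51 = 51→51, 255→255) → #FF33FF
40%: (255→255, 0 + 102 = 102→102, 255→255) → #FF66FF
60%: (255→255, 0 + 153 = 153→153, 255→255) → #FF99FF

#FF33FF, #FF66FF, #FF99FF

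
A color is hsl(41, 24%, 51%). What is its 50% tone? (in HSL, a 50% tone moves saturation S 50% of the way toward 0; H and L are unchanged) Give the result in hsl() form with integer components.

S moves 50% from 24 toward 0: 24 − 12 = 12 → 12.
H and L are unchanged.

hsl(41, 12%, 51%)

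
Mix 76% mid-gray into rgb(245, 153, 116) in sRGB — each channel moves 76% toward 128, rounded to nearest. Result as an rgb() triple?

rgb(156, 134, 125)

Per channel, c → c + 0.76(128 − c):
  R: 245 + 0.76×(128−245) = 245 − 88.92 = 156.08 → 156
  G: 153 + 0.76×(128−153) = 153 − 19 = 134 → 134
  B: 116 + 9.12 = 125.12 → 125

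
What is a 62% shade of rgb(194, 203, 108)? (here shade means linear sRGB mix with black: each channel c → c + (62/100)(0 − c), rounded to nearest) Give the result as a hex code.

#4A4D29

Lerp each channel 62% toward 0:
  R: 194 + 0.62×(0−194) = 194 − 120.28 = 73.72 → 74
  G: 203 + 0.62×(0−203) = 203 − 125.86 = 77.14 → 77
  B: 108 + 0.62×(0−108) = 108 − 66.96 = 41.04 → 41
rgb(74, 77, 41) = #4A4D29.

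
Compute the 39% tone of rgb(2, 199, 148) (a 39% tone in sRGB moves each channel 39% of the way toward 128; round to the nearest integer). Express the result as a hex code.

#33AB8C

Per channel, c → c + 0.39(128 − c):
  R: 2 + 0.39×(128−2) = 2 + 49.14 = 51.14 → 51
  G: 199 + 0.39×(128−199) = 199 − 27.69 = 171.31 → 171
  B: 148 + 0.39×(128−148) = 148 − 7.8 = 140.2 → 140
rgb(51, 171, 140) = #33AB8C.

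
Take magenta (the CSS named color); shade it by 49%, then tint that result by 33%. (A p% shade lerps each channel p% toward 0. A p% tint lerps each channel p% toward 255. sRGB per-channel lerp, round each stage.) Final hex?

CSS magenta is rgb(255, 0, 255).
A 49% shade moves each channel 49% toward 0:
  R: 255 + 0.49×(0−255) = 255 − 124.95 = 130.05 → 130
  G: 0 + 0.49×(0−0) = 0 + 0 = 0 → 0
  B: 255 − 124.95 = 130.05 → 130
After the shade: rgb(130, 0, 130) = #820082.
Per channel, c → c + 0.33(255 − c):
  R: 130 + 0.33×(255−130) = 130 + 41.25 = 171.25 → 171
  G: 0 + 0.33×(255−0) = 0 + 84.15 = 84.15 → 84
  B: 130 + 41.25 = 171.25 → 171
rgb(171, 84, 171) = #AB54AB.

#AB54AB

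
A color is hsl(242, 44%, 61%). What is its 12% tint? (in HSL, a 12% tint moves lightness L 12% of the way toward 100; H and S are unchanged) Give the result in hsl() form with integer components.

hsl(242, 44%, 66%)

L moves 12% from 61 toward 100: 61 + 4.68 = 65.68 → 66.
H and S are unchanged.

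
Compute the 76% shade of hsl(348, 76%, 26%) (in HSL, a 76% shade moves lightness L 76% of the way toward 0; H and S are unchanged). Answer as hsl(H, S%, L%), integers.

hsl(348, 76%, 6%)

L moves 76% from 26 toward 0: 26 − 19.76 = 6.24 → 6.
H and S are unchanged.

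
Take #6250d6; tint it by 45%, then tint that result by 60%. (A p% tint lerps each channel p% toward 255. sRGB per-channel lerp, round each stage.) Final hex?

#6250d6 is rgb(98, 80, 214).
A 45% tint moves each channel 45% toward 255:
  R: 98 + 70.65 = 168.65 → 169
  G: 80 + 0.45×(255−80) = 80 + 78.75 = 158.75 → 159
  B: 214 + 0.45×(255−214) = 214 + 18.45 = 232.45 → 232
After the tint: rgb(169, 159, 232) = #a99fe8.
Per channel, c → c + 0.6(255 − c):
  R: 169 + 51.6 = 220.6 → 221
  G: 159 + 0.6×(255−159) = 159 + 57.6 = 216.6 → 217
  B: 232 + 13.8 = 245.8 → 246
rgb(221, 217, 246) = #ddd9f6.

#ddd9f6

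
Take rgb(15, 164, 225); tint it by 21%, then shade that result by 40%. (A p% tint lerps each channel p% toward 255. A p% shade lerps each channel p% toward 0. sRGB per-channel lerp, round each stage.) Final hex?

A 21% tint moves each channel 21% toward 255:
  R: 15 + 0.21×(255−15) = 15 + 50.4 = 65.4 → 65
  G: 164 + 0.21×(255−164) = 164 + 19.11 = 183.11 → 183
  B: 225 + 6.3 = 231.3 → 231
After the tint: rgb(65, 183, 231) = #41b7e7.
A 40% shade moves each channel 40% toward 0:
  R: 65 + 0.4×(0−65) = 65 − 26 = 39 → 39
  G: 183 + 0.4×(0−183) = 183 − 73.2 = 109.8 → 110
  B: 231 + 0.4×(0−231) = 231 − 92.4 = 138.6 → 139
rgb(39, 110, 139) = #276e8b.

#276e8b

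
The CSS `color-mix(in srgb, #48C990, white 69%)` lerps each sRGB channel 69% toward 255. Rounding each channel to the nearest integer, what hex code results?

#C6EEDD

#48C990 is rgb(72, 201, 144).
A 69% tint moves each channel 69% toward 255:
  R: 72 + 126.27 = 198.27 → 198
  G: 201 + 37.26 = 238.26 → 238
  B: 144 + 76.59 = 220.59 → 221
rgb(198, 238, 221) = #C6EEDD.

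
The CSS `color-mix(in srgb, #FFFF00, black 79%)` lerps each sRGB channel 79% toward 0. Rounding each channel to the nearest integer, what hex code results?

#FFFF00 is rgb(255, 255, 0).
Lerp each channel 79% toward 0:
  R: 255 − 201.45 = 53.55 → 54
  G: 255 + 0.79×(0−255) = 255 − 201.45 = 53.55 → 54
  B: 0 + 0 = 0 → 0
rgb(54, 54, 0) = #363600.

#363600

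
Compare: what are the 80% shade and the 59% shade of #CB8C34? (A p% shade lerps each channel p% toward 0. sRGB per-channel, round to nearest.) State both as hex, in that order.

#291C0A, #533915

#CB8C34 is rgb(203, 140, 52).
80% shade:
  R: 203 + 0.8×(0−203) = 203 − 162.4 = 40.6 → 41
  G: 140 + 0.8×(0−140) = 140 − 112 = 28 → 28
  B: 52 − 41.6 = 10.4 → 10
  → #291C0A
59% shade:
  R: 203 − 119.77 = 83.23 → 83
  G: 140 − 82.6 = 57.4 → 57
  B: 52 − 30.68 = 21.32 → 21
  → #533915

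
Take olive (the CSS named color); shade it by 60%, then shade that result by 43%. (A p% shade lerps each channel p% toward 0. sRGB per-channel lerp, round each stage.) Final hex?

CSS olive is rgb(128, 128, 0).
A 60% shade moves each channel 60% toward 0:
  R: 128 + 0.6×(0−128) = 128 − 76.8 = 51.2 → 51
  G: 128 + 0.6×(0−128) = 128 − 76.8 = 51.2 → 51
  B: 0 + 0.6×(0−0) = 0 + 0 = 0 → 0
After the shade: rgb(51, 51, 0) = #333300.
A 43% shade moves each channel 43% toward 0:
  R: 51 + 0.43×(0−51) = 51 − 21.93 = 29.07 → 29
  G: 51 + 0.43×(0−51) = 51 − 21.93 = 29.07 → 29
  B: 0 + 0 = 0 → 0
rgb(29, 29, 0) = #1D1D00.

#1D1D00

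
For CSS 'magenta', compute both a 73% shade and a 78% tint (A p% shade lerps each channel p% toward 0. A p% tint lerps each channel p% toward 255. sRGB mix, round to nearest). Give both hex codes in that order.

CSS magenta is rgb(255, 0, 255).
73% shade:
  R: 255 − 186.15 = 68.85 → 69
  G: 0 + 0.73×(0−0) = 0 + 0 = 0 → 0
  B: 255 + 0.73×(0−255) = 255 − 186.15 = 68.85 → 69
  → #450045
78% tint:
  R: 255 + 0 = 255 → 255
  G: 0 + 198.9 = 198.9 → 199
  B: 255 + 0.78×(255−255) = 255 + 0 = 255 → 255
  → #FFC7FF

#450045, #FFC7FF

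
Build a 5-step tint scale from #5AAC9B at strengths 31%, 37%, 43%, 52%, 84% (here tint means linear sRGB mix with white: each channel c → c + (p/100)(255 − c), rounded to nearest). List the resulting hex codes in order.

#8DC6BA, #97CBC0, #A1D0C6, #B0D7CF, #E5F2EF

#5AAC9B is rgb(90, 172, 155).
31%: (90 + 51.15 = 141.15→141, 172 + 25.73 = 197.73→198, 155 + 31 = 186→186) → #8DC6BA
37%: (90 + 61.05 = 151.05→151, 172 + 30.71 = 202.71→203, 155 + 37 = 192→192) → #97CBC0
43%: (90 + 70.95 = 160.95→161, 172 + 35.69 = 207.69→208, 155 + 43 = 198→198) → #A1D0C6
52%: (90 + 85.8 = 175.8→176, 172 + 43.16 = 215.16→215, 155 + 52 = 207→207) → #B0D7CF
84%: (90 + 138.6 = 228.6→229, 172 + 69.72 = 241.72→242, 155 + 84 = 239→239) → #E5F2EF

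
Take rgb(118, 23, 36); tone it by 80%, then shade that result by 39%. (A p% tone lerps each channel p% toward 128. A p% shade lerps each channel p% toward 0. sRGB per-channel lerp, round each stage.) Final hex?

#4D4143

An 80% tone moves each channel 80% toward 128:
  R: 118 + 8 = 126 → 126
  G: 23 + 84 = 107 → 107
  B: 36 + 0.8×(128−36) = 36 + 73.6 = 109.6 → 110
After the tone: rgb(126, 107, 110) = #7E6B6E.
A 39% shade moves each channel 39% toward 0:
  R: 126 + 0.39×(0−126) = 126 − 49.14 = 76.86 → 77
  G: 107 + 0.39×(0−107) = 107 − 41.73 = 65.27 → 65
  B: 110 + 0.39×(0−110) = 110 − 42.9 = 67.1 → 67
rgb(77, 65, 67) = #4D4143.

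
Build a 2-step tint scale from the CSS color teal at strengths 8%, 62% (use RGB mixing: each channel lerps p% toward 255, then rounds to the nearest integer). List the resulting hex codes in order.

#148A8A, #9ECFCF

CSS teal is rgb(0, 128, 128).
8%: (0 + 20.4 = 20.4→20, 128 + 10.16 = 138.16→138, 128 + 10.16 = 138.16→138) → #148A8A
62%: (0 + 158.1 = 158.1→158, 128 + 78.74 = 206.74→207, 128 + 78.74 = 206.74→207) → #9ECFCF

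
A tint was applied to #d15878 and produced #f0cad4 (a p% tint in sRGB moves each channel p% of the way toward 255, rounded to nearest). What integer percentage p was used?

#d15878 is rgb(209, 88, 120); #f0cad4 is rgb(240, 202, 212).
On the G channel (widest range): 202 ≈ 88 + (p/100)(255 − 88), so p ≈ 100×(202 − 88)/(255 − 88) = 11400/167 = 68.26.
p = 68 reproduces all three channels after rounding.

68%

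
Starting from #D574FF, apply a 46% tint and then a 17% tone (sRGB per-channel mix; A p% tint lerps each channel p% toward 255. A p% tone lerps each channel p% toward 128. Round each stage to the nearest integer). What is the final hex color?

#D6ABE9

#D574FF is rgb(213, 116, 255).
Lerp each channel 46% toward 255:
  R: 213 + 0.46×(255−213) = 213 + 19.32 = 232.32 → 232
  G: 116 + 63.94 = 179.94 → 180
  B: 255 + 0.46×(255−255) = 255 + 0 = 255 → 255
After the tint: rgb(232, 180, 255) = #E8B4FF.
A 17% tone moves each channel 17% toward 128:
  R: 232 − 17.68 = 214.32 → 214
  G: 180 − 8.84 = 171.16 → 171
  B: 255 − 21.59 = 233.41 → 233
rgb(214, 171, 233) = #D6ABE9.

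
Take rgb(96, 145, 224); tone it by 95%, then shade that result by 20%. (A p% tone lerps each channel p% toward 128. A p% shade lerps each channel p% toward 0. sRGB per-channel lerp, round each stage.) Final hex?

#65676A

A 95% tone moves each channel 95% toward 128:
  R: 96 + 0.95×(128−96) = 96 + 30.4 = 126.4 → 126
  G: 145 + 0.95×(128−145) = 145 − 16.15 = 128.85 → 129
  B: 224 + 0.95×(128−224) = 224 − 91.2 = 132.8 → 133
After the tone: rgb(126, 129, 133) = #7E8185.
Lerp each channel 20% toward 0:
  R: 126 − 25.2 = 100.8 → 101
  G: 129 + 0.2×(0−129) = 129 − 25.8 = 103.2 → 103
  B: 133 − 26.6 = 106.4 → 106
rgb(101, 103, 106) = #65676A.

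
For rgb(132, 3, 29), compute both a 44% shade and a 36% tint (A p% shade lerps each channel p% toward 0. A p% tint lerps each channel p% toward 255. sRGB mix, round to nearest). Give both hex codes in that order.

44% shade:
  R: 132 − 58.08 = 73.92 → 74
  G: 3 − 1.32 = 1.68 → 2
  B: 29 + 0.44×(0−29) = 29 − 12.76 = 16.24 → 16
  → #4A0210
36% tint:
  R: 132 + 0.36×(255−132) = 132 + 44.28 = 176.28 → 176
  G: 3 + 0.36×(255−3) = 3 + 90.72 = 93.72 → 94
  B: 29 + 0.36×(255−29) = 29 + 81.36 = 110.36 → 110
  → #B05E6E

#4A0210, #B05E6E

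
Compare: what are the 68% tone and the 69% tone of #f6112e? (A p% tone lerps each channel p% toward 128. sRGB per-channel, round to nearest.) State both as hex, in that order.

#a65c66, #a55e67

#f6112e is rgb(246, 17, 46).
68% tone:
  R: 246 + 0.68×(128−246) = 246 − 80.24 = 165.76 → 166
  G: 17 + 75.48 = 92.48 → 92
  B: 46 + 55.76 = 101.76 → 102
  → #a65c66
69% tone:
  R: 246 + 0.69×(128−246) = 246 − 81.42 = 164.58 → 165
  G: 17 + 0.69×(128−17) = 17 + 76.59 = 93.59 → 94
  B: 46 + 56.58 = 102.58 → 103
  → #a55e67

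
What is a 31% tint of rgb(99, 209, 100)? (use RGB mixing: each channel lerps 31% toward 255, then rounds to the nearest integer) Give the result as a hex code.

A 31% tint moves each channel 31% toward 255:
  R: 99 + 48.36 = 147.36 → 147
  G: 209 + 14.26 = 223.26 → 223
  B: 100 + 0.31×(255−100) = 100 + 48.05 = 148.05 → 148
rgb(147, 223, 148) = #93df94.

#93df94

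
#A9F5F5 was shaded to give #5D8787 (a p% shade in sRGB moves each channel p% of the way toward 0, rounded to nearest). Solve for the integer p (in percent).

45%

#A9F5F5 is rgb(169, 245, 245); #5D8787 is rgb(93, 135, 135).
On the G channel (widest range): 135 ≈ 245 + (p/100)(0 − 245), so p ≈ 100×(135 − 245)/(0 − 245) = -11000/-245 = 44.90.
p = 45 reproduces all three channels after rounding.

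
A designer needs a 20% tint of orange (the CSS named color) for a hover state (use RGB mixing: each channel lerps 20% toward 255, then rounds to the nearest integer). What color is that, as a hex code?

#ffb733

CSS orange is rgb(255, 165, 0).
Lerp each channel 20% toward 255:
  R: 255 + 0.2×(255−255) = 255 + 0 = 255 → 255
  G: 165 + 0.2×(255−165) = 165 + 18 = 183 → 183
  B: 0 + 0.2×(255−0) = 0 + 51 = 51 → 51
rgb(255, 183, 51) = #ffb733.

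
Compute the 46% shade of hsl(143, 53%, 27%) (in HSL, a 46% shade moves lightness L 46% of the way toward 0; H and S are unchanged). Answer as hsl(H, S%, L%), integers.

L moves 46% from 27 toward 0: 27 − 12.42 = 14.58 → 15.
H and S are unchanged.

hsl(143, 53%, 15%)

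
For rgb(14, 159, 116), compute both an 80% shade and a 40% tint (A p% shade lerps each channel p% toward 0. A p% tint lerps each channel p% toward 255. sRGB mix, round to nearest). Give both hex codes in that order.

80% shade:
  R: 14 + 0.8×(0−14) = 14 − 11.2 = 2.8 → 3
  G: 159 + 0.8×(0−159) = 159 − 127.2 = 31.8 → 32
  B: 116 + 0.8×(0−116) = 116 − 92.8 = 23.2 → 23
  → #032017
40% tint:
  R: 14 + 96.4 = 110.4 → 110
  G: 159 + 0.4×(255−159) = 159 + 38.4 = 197.4 → 197
  B: 116 + 0.4×(255−116) = 116 + 55.6 = 171.6 → 172
  → #6EC5AC

#032017, #6EC5AC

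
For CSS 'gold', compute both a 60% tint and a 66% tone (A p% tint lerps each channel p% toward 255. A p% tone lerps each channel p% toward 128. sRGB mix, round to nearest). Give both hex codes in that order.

CSS gold is rgb(255, 215, 0).
60% tint:
  R: 255 + 0.6×(255−255) = 255 + 0 = 255 → 255
  G: 215 + 0.6×(255−215) = 215 + 24 = 239 → 239
  B: 0 + 0.6×(255−0) = 0 + 153 = 153 → 153
  → #FFEF99
66% tone:
  R: 255 + 0.66×(128−255) = 255 − 83.82 = 171.18 → 171
  G: 215 + 0.66×(128−215) = 215 − 57.42 = 157.58 → 158
  B: 0 + 84.48 = 84.48 → 84
  → #AB9E54

#FFEF99, #AB9E54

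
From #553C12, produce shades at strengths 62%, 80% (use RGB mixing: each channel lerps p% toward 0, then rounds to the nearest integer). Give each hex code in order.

#553C12 is rgb(85, 60, 18).
62%: (85 − 52.7 = 32.3→32, 60 − 37.2 = 22.8→23, 18 − 11.16 = 6.84→7) → #201707
80%: (85 − 68 = 17→17, 60 − 48 = 12→12, 18 − 14.4 = 3.6→4) → #110C04

#201707, #110C04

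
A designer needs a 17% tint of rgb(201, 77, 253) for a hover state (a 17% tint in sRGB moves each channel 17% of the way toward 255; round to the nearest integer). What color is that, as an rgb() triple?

Lerp each channel 17% toward 255:
  R: 201 + 0.17×(255−201) = 201 + 9.18 = 210.18 → 210
  G: 77 + 30.26 = 107.26 → 107
  B: 253 + 0.17×(255−253) = 253 + 0.34 = 253.34 → 253

rgb(210, 107, 253)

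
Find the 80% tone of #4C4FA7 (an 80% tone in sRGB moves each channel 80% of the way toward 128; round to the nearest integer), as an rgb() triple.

rgb(118, 118, 136)

#4C4FA7 is rgb(76, 79, 167).
Per channel, c → c + 0.8(128 − c):
  R: 76 + 0.8×(128−76) = 76 + 41.6 = 117.6 → 118
  G: 79 + 0.8×(128−79) = 79 + 39.2 = 118.2 → 118
  B: 167 − 31.2 = 135.8 → 136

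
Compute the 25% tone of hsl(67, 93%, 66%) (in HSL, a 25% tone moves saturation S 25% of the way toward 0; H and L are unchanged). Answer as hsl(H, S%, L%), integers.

S moves 25% from 93 toward 0: 93 − 23.25 = 69.75 → 70.
H and L are unchanged.

hsl(67, 70%, 66%)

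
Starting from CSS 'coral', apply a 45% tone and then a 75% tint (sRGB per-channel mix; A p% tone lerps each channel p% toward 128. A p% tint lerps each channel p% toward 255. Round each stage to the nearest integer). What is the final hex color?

#F1DFD9

CSS coral is rgb(255, 127, 80).
Per channel, c → c + 0.45(128 − c):
  R: 255 + 0.45×(128−255) = 255 − 57.15 = 197.85 → 198
  G: 127 + 0.45 = 127.45 → 127
  B: 80 + 0.45×(128−80) = 80 + 21.6 = 101.6 → 102
After the tone: rgb(198, 127, 102) = #C67F66.
Lerp each channel 75% toward 255:
  R: 198 + 42.75 = 240.75 → 241
  G: 127 + 0.75×(255−127) = 127 + 96 = 223 → 223
  B: 102 + 0.75×(255−102) = 102 + 114.75 = 216.75 → 217
rgb(241, 223, 217) = #F1DFD9.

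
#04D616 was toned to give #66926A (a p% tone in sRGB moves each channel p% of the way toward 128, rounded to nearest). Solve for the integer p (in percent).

#04D616 is rgb(4, 214, 22); #66926A is rgb(102, 146, 106).
On the R channel (widest range): 102 ≈ 4 + (p/100)(128 − 4), so p ≈ 100×(102 − 4)/(128 − 4) = 9800/124 = 79.03.
p = 79 reproduces all three channels after rounding.

79%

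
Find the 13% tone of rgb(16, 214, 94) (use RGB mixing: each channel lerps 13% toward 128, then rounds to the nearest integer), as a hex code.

#1FCB62

Lerp each channel 13% toward 128:
  R: 16 + 0.13×(128−16) = 16 + 14.56 = 30.56 → 31
  G: 214 − 11.18 = 202.82 → 203
  B: 94 + 4.42 = 98.42 → 98
rgb(31, 203, 98) = #1FCB62.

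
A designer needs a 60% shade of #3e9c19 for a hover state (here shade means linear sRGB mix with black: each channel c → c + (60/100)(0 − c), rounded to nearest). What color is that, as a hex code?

#193e0a

#3e9c19 is rgb(62, 156, 25).
A 60% shade moves each channel 60% toward 0:
  R: 62 + 0.6×(0−62) = 62 − 37.2 = 24.8 → 25
  G: 156 + 0.6×(0−156) = 156 − 93.6 = 62.4 → 62
  B: 25 − 15 = 10 → 10
rgb(25, 62, 10) = #193e0a.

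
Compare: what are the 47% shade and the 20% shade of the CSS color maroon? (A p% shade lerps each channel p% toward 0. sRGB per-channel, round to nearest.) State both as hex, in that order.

CSS maroon is rgb(128, 0, 0).
47% shade:
  R: 128 + 0.47×(0−128) = 128 − 60.16 = 67.84 → 68
  G: 0 + 0 = 0 → 0
  B: 0 + 0.47×(0−0) = 0 + 0 = 0 → 0
  → #440000
20% shade:
  R: 128 + 0.2×(0−128) = 128 − 25.6 = 102.4 → 102
  G: 0 + 0.2×(0−0) = 0 + 0 = 0 → 0
  B: 0 + 0.2×(0−0) = 0 + 0 = 0 → 0
  → #660000

#440000, #660000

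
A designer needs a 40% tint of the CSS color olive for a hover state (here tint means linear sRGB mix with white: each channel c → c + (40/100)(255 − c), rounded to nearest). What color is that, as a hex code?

CSS olive is rgb(128, 128, 0).
Per channel, c → c + 0.4(255 − c):
  R: 128 + 0.4×(255−128) = 128 + 50.8 = 178.8 → 179
  G: 128 + 0.4×(255−128) = 128 + 50.8 = 178.8 → 179
  B: 0 + 102 = 102 → 102
rgb(179, 179, 102) = #B3B366.

#B3B366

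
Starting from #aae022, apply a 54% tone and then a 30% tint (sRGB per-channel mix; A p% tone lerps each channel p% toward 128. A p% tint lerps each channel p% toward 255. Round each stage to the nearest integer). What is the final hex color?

#b3c588

#aae022 is rgb(170, 224, 34).
Per channel, c → c + 0.54(128 − c):
  R: 170 − 22.68 = 147.32 → 147
  G: 224 + 0.54×(128−224) = 224 − 51.84 = 172.16 → 172
  B: 34 + 0.54×(128−34) = 34 + 50.76 = 84.76 → 85
After the tone: rgb(147, 172, 85) = #93ac55.
Per channel, c → c + 0.3(255 − c):
  R: 147 + 32.4 = 179.4 → 179
  G: 172 + 0.3×(255−172) = 172 + 24.9 = 196.9 → 197
  B: 85 + 51 = 136 → 136
rgb(179, 197, 136) = #b3c588.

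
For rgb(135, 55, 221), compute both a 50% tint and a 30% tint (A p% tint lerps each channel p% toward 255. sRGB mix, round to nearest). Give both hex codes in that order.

50% tint:
  R: 135 + 0.5×(255−135) = 135 + 60 = 195 → 195
  G: 55 + 0.5×(255−55) = 55 + 100 = 155 → 155
  B: 221 + 0.5×(255−221) = 221 + 17 = 238 → 238
  → #C39BEE
30% tint:
  R: 135 + 36 = 171 → 171
  G: 55 + 0.3×(255−55) = 55 + 60 = 115 → 115
  B: 221 + 0.3×(255−221) = 221 + 10.2 = 231.2 → 231
  → #AB73E7

#C39BEE, #AB73E7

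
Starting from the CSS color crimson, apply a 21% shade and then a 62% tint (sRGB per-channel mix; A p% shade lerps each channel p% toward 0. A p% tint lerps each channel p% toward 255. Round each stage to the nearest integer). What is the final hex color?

CSS crimson is rgb(220, 20, 60).
Per channel, c → c + 0.21(0 − c):
  R: 220 − 46.2 = 173.8 → 174
  G: 20 + 0.21×(0−20) = 20 − 4.2 = 15.8 → 16
  B: 60 + 0.21×(0−60) = 60 − 12.6 = 47.4 → 47
After the shade: rgb(174, 16, 47) = #AE102F.
Lerp each channel 62% toward 255:
  R: 174 + 0.62×(255−174) = 174 + 50.22 = 224.22 → 224
  G: 16 + 0.62×(255−16) = 16 + 148.18 = 164.18 → 164
  B: 47 + 0.62×(255−47) = 47 + 128.96 = 175.96 → 176
rgb(224, 164, 176) = #E0A4B0.

#E0A4B0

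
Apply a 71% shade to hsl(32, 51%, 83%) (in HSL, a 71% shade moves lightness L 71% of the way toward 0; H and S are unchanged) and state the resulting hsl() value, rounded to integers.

L moves 71% from 83 toward 0: 83 − 58.93 = 24.07 → 24.
H and S are unchanged.

hsl(32, 51%, 24%)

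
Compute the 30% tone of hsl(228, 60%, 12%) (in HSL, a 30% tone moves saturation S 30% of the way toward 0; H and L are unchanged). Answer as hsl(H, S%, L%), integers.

hsl(228, 42%, 12%)

S moves 30% from 60 toward 0: 60 − 18 = 42 → 42.
H and L are unchanged.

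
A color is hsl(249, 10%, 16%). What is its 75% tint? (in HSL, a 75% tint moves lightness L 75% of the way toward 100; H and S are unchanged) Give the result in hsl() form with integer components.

hsl(249, 10%, 79%)

L moves 75% from 16 toward 100: 16 + 63 = 79 → 79.
H and S are unchanged.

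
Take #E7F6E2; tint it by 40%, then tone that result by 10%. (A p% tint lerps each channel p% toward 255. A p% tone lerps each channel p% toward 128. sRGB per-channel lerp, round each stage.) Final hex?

#E6EEE3

#E7F6E2 is rgb(231, 246, 226).
Per channel, c → c + 0.4(255 − c):
  R: 231 + 0.4×(255−231) = 231 + 9.6 = 240.6 → 241
  G: 246 + 0.4×(255−246) = 246 + 3.6 = 249.6 → 250
  B: 226 + 11.6 = 237.6 → 238
After the tint: rgb(241, 250, 238) = #F1FAEE.
Lerp each channel 10% toward 128:
  R: 241 + 0.1×(128−241) = 241 − 11.3 = 229.7 → 230
  G: 250 + 0.1×(128−250) = 250 − 12.2 = 237.8 → 238
  B: 238 + 0.1×(128−238) = 238 − 11 = 227 → 227
rgb(230, 238, 227) = #E6EEE3.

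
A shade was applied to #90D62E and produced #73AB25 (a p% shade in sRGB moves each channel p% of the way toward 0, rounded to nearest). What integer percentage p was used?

20%

#90D62E is rgb(144, 214, 46); #73AB25 is rgb(115, 171, 37).
On the G channel (widest range): 171 ≈ 214 + (p/100)(0 − 214), so p ≈ 100×(171 − 214)/(0 − 214) = -4300/-214 = 20.09.
p = 20 reproduces all three channels after rounding.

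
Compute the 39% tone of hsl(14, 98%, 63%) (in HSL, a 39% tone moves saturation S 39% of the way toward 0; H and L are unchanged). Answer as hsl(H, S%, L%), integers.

hsl(14, 60%, 63%)

S moves 39% from 98 toward 0: 98 − 38.22 = 59.78 → 60.
H and L are unchanged.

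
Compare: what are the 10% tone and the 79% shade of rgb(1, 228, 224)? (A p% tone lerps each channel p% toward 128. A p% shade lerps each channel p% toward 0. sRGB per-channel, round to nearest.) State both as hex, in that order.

#0EDAD6, #00302F

10% tone:
  R: 1 + 0.1×(128−1) = 1 + 12.7 = 13.7 → 14
  G: 228 − 10 = 218 → 218
  B: 224 + 0.1×(128−224) = 224 − 9.6 = 214.4 → 214
  → #0EDAD6
79% shade:
  R: 1 + 0.79×(0−1) = 1 − 0.79 = 0.21 → 0
  G: 228 + 0.79×(0−228) = 228 − 180.12 = 47.88 → 48
  B: 224 − 176.96 = 47.04 → 47
  → #00302F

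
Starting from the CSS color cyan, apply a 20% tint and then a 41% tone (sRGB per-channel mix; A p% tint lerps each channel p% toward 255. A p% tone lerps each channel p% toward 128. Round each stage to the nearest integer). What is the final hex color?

CSS cyan is rgb(0, 255, 255).
A 20% tint moves each channel 20% toward 255:
  R: 0 + 0.2×(255−0) = 0 + 51 = 51 → 51
  G: 255 + 0 = 255 → 255
  B: 255 + 0.2×(255−255) = 255 + 0 = 255 → 255
After the tint: rgb(51, 255, 255) = #33FFFF.
Per channel, c → c + 0.41(128 − c):
  R: 51 + 0.41×(128−51) = 51 + 31.57 = 82.57 → 83
  G: 255 + 0.41×(128−255) = 255 − 52.07 = 202.93 → 203
  B: 255 + 0.41×(128−255) = 255 − 52.07 = 202.93 → 203
rgb(83, 203, 203) = #53CBCB.

#53CBCB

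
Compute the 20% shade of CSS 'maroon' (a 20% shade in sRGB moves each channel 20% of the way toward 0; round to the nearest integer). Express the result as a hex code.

#660000

CSS maroon is rgb(128, 0, 0).
Per channel, c → c + 0.2(0 − c):
  R: 128 + 0.2×(0−128) = 128 − 25.6 = 102.4 → 102
  G: 0 + 0.2×(0−0) = 0 + 0 = 0 → 0
  B: 0 + 0 = 0 → 0
rgb(102, 0, 0) = #660000.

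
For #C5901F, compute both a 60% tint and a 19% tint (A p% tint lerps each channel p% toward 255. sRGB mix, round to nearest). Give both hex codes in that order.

#C5901F is rgb(197, 144, 31).
60% tint:
  R: 197 + 0.6×(255−197) = 197 + 34.8 = 231.8 → 232
  G: 144 + 0.6×(255−144) = 144 + 66.6 = 210.6 → 211
  B: 31 + 0.6×(255−31) = 31 + 134.4 = 165.4 → 165
  → #E8D3A5
19% tint:
  R: 197 + 0.19×(255−197) = 197 + 11.02 = 208.02 → 208
  G: 144 + 0.19×(255−144) = 144 + 21.09 = 165.09 → 165
  B: 31 + 0.19×(255−31) = 31 + 42.56 = 73.56 → 74
  → #D0A54A

#E8D3A5, #D0A54A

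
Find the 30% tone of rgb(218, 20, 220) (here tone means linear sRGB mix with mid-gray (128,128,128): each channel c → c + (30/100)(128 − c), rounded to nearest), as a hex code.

Lerp each channel 30% toward 128:
  R: 218 − 27 = 191 → 191
  G: 20 + 0.3×(128−20) = 20 + 32.4 = 52.4 → 52
  B: 220 + 0.3×(128−220) = 220 − 27.6 = 192.4 → 192
rgb(191, 52, 192) = #bf34c0.

#bf34c0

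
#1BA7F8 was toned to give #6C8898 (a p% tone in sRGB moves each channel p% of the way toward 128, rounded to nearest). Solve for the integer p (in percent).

80%

#1BA7F8 is rgb(27, 167, 248); #6C8898 is rgb(108, 136, 152).
On the B channel (widest range): 152 ≈ 248 + (p/100)(128 − 248), so p ≈ 100×(152 − 248)/(128 − 248) = -9600/-120 = 80.00.
p = 80 reproduces all three channels after rounding.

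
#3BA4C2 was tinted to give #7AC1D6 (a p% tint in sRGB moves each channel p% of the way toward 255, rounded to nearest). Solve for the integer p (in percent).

32%

#3BA4C2 is rgb(59, 164, 194); #7AC1D6 is rgb(122, 193, 214).
On the R channel (widest range): 122 ≈ 59 + (p/100)(255 − 59), so p ≈ 100×(122 − 59)/(255 − 59) = 6300/196 = 32.14.
p = 32 reproduces all three channels after rounding.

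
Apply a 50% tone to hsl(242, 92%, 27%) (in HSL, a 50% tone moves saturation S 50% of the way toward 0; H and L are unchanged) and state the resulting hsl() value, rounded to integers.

hsl(242, 46%, 27%)

S moves 50% from 92 toward 0: 92 − 46 = 46 → 46.
H and L are unchanged.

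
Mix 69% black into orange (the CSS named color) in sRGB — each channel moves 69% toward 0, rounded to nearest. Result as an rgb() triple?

CSS orange is rgb(255, 165, 0).
Per channel, c → c + 0.69(0 − c):
  R: 255 − 175.95 = 79.05 → 79
  G: 165 + 0.69×(0−165) = 165 − 113.85 = 51.15 → 51
  B: 0 + 0.69×(0−0) = 0 + 0 = 0 → 0

rgb(79, 51, 0)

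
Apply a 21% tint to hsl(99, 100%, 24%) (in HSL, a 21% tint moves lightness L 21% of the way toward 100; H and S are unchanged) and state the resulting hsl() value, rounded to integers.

L moves 21% from 24 toward 100: 24 + 15.96 = 39.96 → 40.
H and S are unchanged.

hsl(99, 100%, 40%)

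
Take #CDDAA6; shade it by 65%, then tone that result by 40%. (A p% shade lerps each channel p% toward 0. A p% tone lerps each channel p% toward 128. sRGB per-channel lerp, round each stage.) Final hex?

#5E6156

#CDDAA6 is rgb(205, 218, 166).
Per channel, c → c + 0.65(0 − c):
  R: 205 + 0.65×(0−205) = 205 − 133.25 = 71.75 → 72
  G: 218 + 0.65×(0−218) = 218 − 141.7 = 76.3 → 76
  B: 166 − 107.9 = 58.1 → 58
After the shade: rgb(72, 76, 58) = #484C3A.
Lerp each channel 40% toward 128:
  R: 72 + 0.4×(128−72) = 72 + 22.4 = 94.4 → 94
  G: 76 + 0.4×(128−76) = 76 + 20.8 = 96.8 → 97
  B: 58 + 28 = 86 → 86
rgb(94, 97, 86) = #5E6156.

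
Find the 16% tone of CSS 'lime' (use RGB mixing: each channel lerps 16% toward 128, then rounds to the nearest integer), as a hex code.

#14eb14

CSS lime is rgb(0, 255, 0).
A 16% tone moves each channel 16% toward 128:
  R: 0 + 20.48 = 20.48 → 20
  G: 255 + 0.16×(128−255) = 255 − 20.32 = 234.68 → 235
  B: 0 + 20.48 = 20.48 → 20
rgb(20, 235, 20) = #14eb14.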